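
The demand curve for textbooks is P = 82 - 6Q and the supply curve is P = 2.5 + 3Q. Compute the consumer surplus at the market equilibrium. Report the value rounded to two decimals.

Setting demand equal to supply, 79.5 = 9Q, so Q* = 8.8333 and P* = 29.
Consumer surplus is the triangle under demand above P*: (1/2)(8.8333)(82 - 29) = (1/2)(8.8333)(53) = 234.0833.

234.08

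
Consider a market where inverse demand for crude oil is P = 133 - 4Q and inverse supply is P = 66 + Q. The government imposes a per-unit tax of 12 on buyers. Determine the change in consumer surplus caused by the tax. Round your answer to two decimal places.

-117.12

Without the tax, 133 - 4Q = 66 + Q so Q* = 13.4 and P* = 79.4.
With the tax, buyers' net willingness to pay falls by 12: (133 - 12) - 4Q = 66 + Q, so Q_t = 11. Buyers pay P_b = 89; sellers receive P_s = P_b - 12 = 77.
Consumers lose the trapezoid between P* and P_b out to Q_t plus the triangle from Q_t to Q*: change in CS = 242 - 359.12 = -117.12.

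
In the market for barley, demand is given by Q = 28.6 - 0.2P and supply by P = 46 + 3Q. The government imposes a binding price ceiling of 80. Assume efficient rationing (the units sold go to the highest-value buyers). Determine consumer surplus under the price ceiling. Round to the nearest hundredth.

Rewriting demand in inverse form: P = 143 - 5Q.
Free-market equilibrium: 143 - 5Q = 46 + 3Q gives Q* = 12.125, P* = 82.375.
At the ceiling price 80, quantity supplied is (80 - 46)/3 = 11.3333; supply is the short side, so Q = 11.3333 trades at P = 80.
The demand price at Q = 11.3333 is 86.3333. CS is the trapezoid between demand and 80 over [0, 11.3333]: (1/2)[(143 - 80) + (86.3333 - 80)](11.3333) = 392.8889.

392.89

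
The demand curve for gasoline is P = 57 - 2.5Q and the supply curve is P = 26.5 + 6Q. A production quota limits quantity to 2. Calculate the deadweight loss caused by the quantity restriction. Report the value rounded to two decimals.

10.72

Unrestricted equilibrium: Q* = (57 - 26.5)/(2.5 + 6) = 3.5882.
At Q = 2 the demand price is 57 - 2.5(2) = 52 and the supply price is 26.5 + 6(2) = 38.5.
DWL = (1/2)(gap between curves at 2) x (Q* - 2) = (1/2)(13.5)(1.5882) = 10.7206.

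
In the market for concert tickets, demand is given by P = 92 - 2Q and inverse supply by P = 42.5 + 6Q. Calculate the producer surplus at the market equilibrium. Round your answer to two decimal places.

Set 92 - 2Q = 42.5 + 6Q, which gives 49.5 = 8Q, so Q* = 6.1875 and P* = 92 - 2(6.1875) = 79.625.
The supply curve's price intercept is 42.5, so PS = (1/2)(Q*)(P* - 42.5) = (1/2)(6.1875)(37.125) = 114.8555.

114.86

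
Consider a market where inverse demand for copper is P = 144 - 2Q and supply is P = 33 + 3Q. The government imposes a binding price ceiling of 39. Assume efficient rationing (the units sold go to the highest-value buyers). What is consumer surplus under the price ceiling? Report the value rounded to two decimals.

206.00

Without the control, 144 - 2Q = 33 + 3Q so Q* = 22.2 and P* = 99.6.
At the ceiling price 39, quantity supplied is (39 - 33)/3 = 2; supply is the short side, so Q = 2 trades at P = 39.
The demand price at Q = 2 is 140. CS is the trapezoid between demand and 39 over [0, 2]: (1/2)[(144 - 39) + (140 - 39)](2) = 206.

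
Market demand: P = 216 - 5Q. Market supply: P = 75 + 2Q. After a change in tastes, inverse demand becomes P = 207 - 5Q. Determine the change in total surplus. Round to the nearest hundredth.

Initial equilibrium: Q_0 = 20.1429, P_0 = 115.2857; CS_0 = (1/2)(20.1429)(100.7143) = 1014.3367, PS_0 = (1/2)(20.1429)(40.2857) = 405.7347.
New equilibrium: 207 - 5Q = 75 + 2Q gives Q_1 = 18.8571, P_1 = 112.7143; CS_1 = 888.9796, PS_1 = 355.5918.
Change in total surplus = (888.9796 + 355.5918) - (1014.3367 + 405.7347) = -175.5.

-175.50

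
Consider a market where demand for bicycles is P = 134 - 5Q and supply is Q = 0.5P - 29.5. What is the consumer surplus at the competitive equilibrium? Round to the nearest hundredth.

286.99

Rewriting supply in inverse form: P = 59 + 2Q.
Set 134 - 5Q = 59 + 2Q, which gives 75 = 7Q, so Q* = 10.7143 and P* = 134 - 5(10.7143) = 80.4286.
The demand choke price is 134, so CS = (1/2)(Q*)(134 - P*) = (1/2)(10.7143)(53.5714) = 286.9898.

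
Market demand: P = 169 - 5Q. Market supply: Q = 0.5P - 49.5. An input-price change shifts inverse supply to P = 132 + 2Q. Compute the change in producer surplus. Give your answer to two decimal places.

-72.06

Rewriting supply in inverse form: P = 99 + 2Q.
Initial equilibrium: Q_0 = 10, P_0 = 119; CS_0 = (1/2)(10)(50) = 250, PS_0 = (1/2)(10)(20) = 100.
New equilibrium: 169 - 5Q = 132 + 2Q gives Q_1 = 5.2857, P_1 = 142.5714; CS_1 = 69.8469, PS_1 = 27.9388.
Change in producer surplus = 27.9388 - 100 = -72.0612.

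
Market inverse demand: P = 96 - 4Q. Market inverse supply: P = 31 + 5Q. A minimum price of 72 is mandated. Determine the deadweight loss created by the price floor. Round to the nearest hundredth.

6.72

Free-market equilibrium: 96 - 4Q = 31 + 5Q gives Q* = 7.2222, P* = 67.1111.
At P = 72, buyers demand (96 - 72)/4 = 6 while sellers would supply more, so the quantity traded is 6 at price 72.
The lost-trades triangle has base Q* - 6 = 1.2222 and height equal to the gap between the curves at Q = 6, which is 72 - 61 = 11. DWL = (1/2)(1.2222)(11) = 6.7222.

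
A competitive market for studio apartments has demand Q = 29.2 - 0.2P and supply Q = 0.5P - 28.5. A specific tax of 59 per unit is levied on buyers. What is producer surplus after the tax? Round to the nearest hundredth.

18.37

Rewriting demand in inverse form: P = 146 - 5Q.
Rewriting supply in inverse form: P = 57 + 2Q.
Without the tax, 146 - 5Q = 57 + 2Q so Q* = 12.7143 and P* = 82.4286.
With the tax, buyers' net willingness to pay falls by 59: (146 - 59) - 5Q = 57 + 2Q, so Q_t = 4.2857. Buyers pay P_b = 124.5714; sellers receive P_s = P_b - 59 = 65.5714.
PS = (1/2)(Q_t)(P_s - 57) = (1/2)(4.2857)(8.5714) = 18.3673.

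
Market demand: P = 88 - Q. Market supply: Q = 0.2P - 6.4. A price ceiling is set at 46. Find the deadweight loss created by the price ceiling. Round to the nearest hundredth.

Rewriting supply in inverse form: P = 32 + 5Q.
Without the control, 88 - Q = 32 + 5Q so Q* = 9.3333 and P* = 78.6667.
At the ceiling price 46, quantity supplied is (46 - 32)/5 = 2.8; supply is the short side, so Q = 2.8 trades at P = 46.
The lost-trades triangle has base Q* - 2.8 = 6.5333 and height equal to the gap between the curves at Q = 2.8, which is 85.2 - 46 = 39.2. DWL = (1/2)(6.5333)(39.2) = 128.0533.

128.05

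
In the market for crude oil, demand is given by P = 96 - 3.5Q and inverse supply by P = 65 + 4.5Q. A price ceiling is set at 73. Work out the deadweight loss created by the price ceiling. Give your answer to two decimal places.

Without the control, 96 - 3.5Q = 65 + 4.5Q so Q* = 3.875 and P* = 82.4375.
At P = 73, sellers supply (73 - 65)/4.5 = 1.7778 while buyers want more, so the quantity traded is 1.7778 at price 73.
The lost-trades triangle has base Q* - 1.7778 = 2.0972 and height equal to the gap between the curves at Q = 1.7778, which is 89.7778 - 73 = 16.7778. DWL = (1/2)(2.0972)(16.7778) = 17.5934.

17.59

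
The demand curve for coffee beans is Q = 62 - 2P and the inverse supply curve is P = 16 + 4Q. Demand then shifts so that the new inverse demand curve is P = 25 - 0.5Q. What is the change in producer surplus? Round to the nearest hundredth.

-14.22

Rewriting demand in inverse form: P = 31 - 0.5Q.
Initial equilibrium: Q_0 = 3.3333, P_0 = 29.3333; CS_0 = (1/2)(3.3333)(1.6667) = 2.7778, PS_0 = (1/2)(3.3333)(13.3333) = 22.2222.
New equilibrium: 25 - 0.5Q = 16 + 4Q gives Q_1 = 2, P_1 = 24; CS_1 = 1, PS_1 = 8.
Change in producer surplus = 8 - 22.2222 = -14.2222.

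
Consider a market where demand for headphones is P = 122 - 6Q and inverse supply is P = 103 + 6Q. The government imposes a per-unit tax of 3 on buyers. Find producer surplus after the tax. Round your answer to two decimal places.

Without the tax, 122 - 6Q = 103 + 6Q so Q* = 1.5833 and P* = 112.5.
A tax on buyers shifts demand down by 3: (122 - 3) - 6Q = 103 + 6Q, so Q_t = 1.3333. Buyers pay P_b = 114; sellers receive P_s = P_b - 3 = 111.
PS = (1/2)(Q_t)(P_s - 103) = (1/2)(1.3333)(8) = 5.3333.

5.33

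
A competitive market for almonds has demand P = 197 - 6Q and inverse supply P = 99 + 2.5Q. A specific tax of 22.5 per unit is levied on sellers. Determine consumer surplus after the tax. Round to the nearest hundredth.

236.69

Pre-tax equilibrium: 197 - 6Q = 99 + 2.5Q gives Q* = 11.5294, P* = 127.8235.
A tax on sellers shifts supply up by 22.5: 197 - 6Q = 99 + 2.5Q + 22.5, so Q_t = 8.8824. Buyers pay P_b = 143.7059; sellers receive P_s = P_b - 22.5 = 121.2059.
Consumer surplus is the triangle under demand above P_b: (1/2)(8.8824)(197 - 143.7059) = 236.6886.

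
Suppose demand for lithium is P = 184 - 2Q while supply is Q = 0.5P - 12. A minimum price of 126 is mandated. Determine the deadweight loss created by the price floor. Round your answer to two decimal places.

Rewriting supply in inverse form: P = 24 + 2Q.
Without the control, 184 - 2Q = 24 + 2Q so Q* = 40 and P* = 104.
At the floor price 126, quantity demanded is (184 - 126)/2 = 29; demand is the short side, so Q = 29 trades at P = 126.
At Q = 29 the demand price is 126 and the supply price is 82. Deadweight loss is the triangle between the curves from 29 to 40: (1/2)(126 - 82)(40 - 29) = 242.

242.00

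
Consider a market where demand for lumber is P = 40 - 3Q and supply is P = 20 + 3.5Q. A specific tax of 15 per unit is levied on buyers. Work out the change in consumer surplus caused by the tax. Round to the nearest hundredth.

-13.31

Pre-tax equilibrium: 40 - 3Q = 20 + 3.5Q gives Q* = 3.0769, P* = 30.7692.
With the tax, buyers' net willingness to pay falls by 15: (40 - 15) - 3Q = 20 + 3.5Q, so Q_t = 0.7692. Buyers pay P_b = 37.6923; sellers receive P_s = P_b - 15 = 22.6923.
Consumers lose the trapezoid between P* and P_b out to Q_t plus the triangle from Q_t to Q*: change in CS = 0.8876 - 14.2012 = -13.3136.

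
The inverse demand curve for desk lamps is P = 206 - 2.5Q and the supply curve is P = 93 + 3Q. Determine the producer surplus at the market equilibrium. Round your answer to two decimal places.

Setting demand equal to supply, 113 = 5.5Q, so Q* = 20.5455 and P* = 154.6364.
The supply curve's price intercept is 93, so PS = (1/2)(Q*)(P* - 93) = (1/2)(20.5455)(61.6364) = 633.1736.

633.17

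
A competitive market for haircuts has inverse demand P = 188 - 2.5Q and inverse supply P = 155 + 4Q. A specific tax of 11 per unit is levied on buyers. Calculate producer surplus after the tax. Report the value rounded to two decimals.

Without the tax, 188 - 2.5Q = 155 + 4Q so Q* = 5.0769 and P* = 175.3077.
A tax on buyers shifts demand down by 11: (188 - 11) - 2.5Q = 155 + 4Q, so Q_t = 3.3846. Buyers pay P_b = 179.5385; sellers receive P_s = P_b - 11 = 168.5385.
PS = (1/2)(Q_t)(P_s - 155) = (1/2)(3.3846)(13.5385) = 22.9112.

22.91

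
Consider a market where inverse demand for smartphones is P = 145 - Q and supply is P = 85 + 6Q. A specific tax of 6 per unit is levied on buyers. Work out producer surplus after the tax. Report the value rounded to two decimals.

Pre-tax equilibrium: 145 - Q = 85 + 6Q gives Q* = 8.5714, P* = 136.4286.
A tax on buyers shifts demand down by 6: (145 - 6) - Q = 85 + 6Q, so Q_t = 7.7143. Buyers pay P_b = 137.2857; sellers receive P_s = P_b - 6 = 131.2857.
PS = (1/2)(Q_t)(P_s - 85) = (1/2)(7.7143)(46.2857) = 178.5306.

178.53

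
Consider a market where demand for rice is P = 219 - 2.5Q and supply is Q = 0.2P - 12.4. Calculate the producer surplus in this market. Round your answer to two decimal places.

1095.51

Rewriting supply in inverse form: P = 62 + 5Q.
Setting demand equal to supply, 157 = 7.5Q, so Q* = 20.9333 and P* = 166.6667.
Producer surplus is the triangle above supply below P*: (1/2)(20.9333)(166.6667 - 62) = (1/2)(20.9333)(104.6667) = 1095.5111.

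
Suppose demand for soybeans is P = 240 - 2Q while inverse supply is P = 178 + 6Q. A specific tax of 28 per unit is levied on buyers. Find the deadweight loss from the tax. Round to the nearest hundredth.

49.00

Pre-tax equilibrium: 240 - 2Q = 178 + 6Q gives Q* = 7.75, P* = 224.5.
With the tax, buyers' net willingness to pay falls by 28: (240 - 28) - 2Q = 178 + 6Q, so Q_t = 4.25. Buyers pay P_b = 231.5; sellers receive P_s = P_b - 28 = 203.5.
Deadweight loss is the triangle between the curves from Q_t to Q*: (1/2)(7.75 - 4.25)(28) = 49.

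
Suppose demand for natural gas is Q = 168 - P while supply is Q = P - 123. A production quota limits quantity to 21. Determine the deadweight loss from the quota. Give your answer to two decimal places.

Rewriting demand in inverse form: P = 168 - Q.
Rewriting supply in inverse form: P = 123 + Q.
Without the quota, 168 - Q = 123 + Q gives Q* = 22.5.
At Q = 21 the demand price is 168 - (21) = 147 and the supply price is 123 + (21) = 144.
Deadweight loss is the triangle between the curves from 21 to 22.5: (1/2)(147 - 144)(22.5 - 21) = 2.25.

2.25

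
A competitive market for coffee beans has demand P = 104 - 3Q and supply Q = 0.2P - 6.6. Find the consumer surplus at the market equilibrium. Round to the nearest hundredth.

Rewriting supply in inverse form: P = 33 + 5Q.
Set 104 - 3Q = 33 + 5Q, which gives 71 = 8Q, so Q* = 8.875 and P* = 104 - 3(8.875) = 77.375.
CS is the area between the demand curve and P* from 0 to Q*: (1/2)(8.875)(26.625) = 118.1484.

118.15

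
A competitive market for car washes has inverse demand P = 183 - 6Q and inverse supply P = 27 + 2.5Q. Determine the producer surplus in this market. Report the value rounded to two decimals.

Setting demand equal to supply, 156 = 8.5Q, so Q* = 18.3529 and P* = 72.8824.
Producer surplus is the triangle above supply below P*: (1/2)(18.3529)(72.8824 - 27) = (1/2)(18.3529)(45.8824) = 421.0381.

421.04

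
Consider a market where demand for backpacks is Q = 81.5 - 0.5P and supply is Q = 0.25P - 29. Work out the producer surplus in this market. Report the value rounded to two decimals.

122.72

Rewriting demand in inverse form: P = 163 - 2Q.
Rewriting supply in inverse form: P = 116 + 4Q.
Equilibrium: 163 - 2Q = 116 + 4Q, so Q* = 7.8333 and P* = 147.3333.
The supply curve's price intercept is 116, so PS = (1/2)(Q*)(P* - 116) = (1/2)(7.8333)(31.3333) = 122.7222.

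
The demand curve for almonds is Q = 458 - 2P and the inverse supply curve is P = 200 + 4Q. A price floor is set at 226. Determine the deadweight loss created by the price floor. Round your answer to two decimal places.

Rewriting demand in inverse form: P = 229 - 0.5Q.
Without the control, 229 - 0.5Q = 200 + 4Q so Q* = 6.4444 and P* = 225.7778.
At the floor price 226, quantity demanded is (229 - 226)/0.5 = 6; demand is the short side, so Q = 6 trades at P = 226.
At Q = 6 the demand price is 226 and the supply price is 224. Deadweight loss is the triangle between the curves from 6 to 6.4444: (1/2)(226 - 224)(6.4444 - 6) = 0.4444.

0.44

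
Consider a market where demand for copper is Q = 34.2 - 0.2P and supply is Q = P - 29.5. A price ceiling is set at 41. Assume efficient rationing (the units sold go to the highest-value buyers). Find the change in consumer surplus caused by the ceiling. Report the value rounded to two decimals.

-226.06

Rewriting demand in inverse form: P = 171 - 5Q.
Rewriting supply in inverse form: P = 29.5 + Q.
Without the control, 171 - 5Q = 29.5 + Q so Q* = 23.5833 and P* = 53.0833.
At P = 41, sellers supply (41 - 29.5)/1 = 11.5 while buyers want more, so the quantity traded is 11.5 at price 41.
CS goes from (1/2)(23.5833)(117.9167) = 1390.434 to 1164.375 (computed as (171 - 41)(11.5) - (1/2)(5)(11.5)^2), a change of -226.059.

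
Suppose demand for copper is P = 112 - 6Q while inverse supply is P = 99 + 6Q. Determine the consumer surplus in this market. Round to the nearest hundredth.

Equilibrium: 112 - 6Q = 99 + 6Q, so Q* = 1.0833 and P* = 105.5.
The demand choke price is 112, so CS = (1/2)(Q*)(112 - P*) = (1/2)(1.0833)(6.5) = 3.5208.

3.52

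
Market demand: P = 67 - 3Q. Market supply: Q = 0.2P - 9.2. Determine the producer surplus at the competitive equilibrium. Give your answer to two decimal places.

17.23

Rewriting supply in inverse form: P = 46 + 5Q.
Equilibrium: 67 - 3Q = 46 + 5Q, so Q* = 2.625 and P* = 59.125.
PS is the area between P* and the supply curve from 0 to Q*: (1/2)(2.625)(13.125) = 17.2266.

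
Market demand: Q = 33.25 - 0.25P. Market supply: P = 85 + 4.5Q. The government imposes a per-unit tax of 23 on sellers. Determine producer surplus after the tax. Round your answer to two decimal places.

Rewriting demand in inverse form: P = 133 - 4Q.
Without the tax, 133 - 4Q = 85 + 4.5Q so Q* = 5.6471 and P* = 110.4118.
With the tax, sellers need 23 more per unit: 133 - 4Q = 85 + 4.5Q + 23, so Q_t = 2.9412. Buyers pay P_b = 121.2353; sellers receive P_s = P_b - 23 = 98.2353.
PS = (1/2)(Q_t)(P_s - 85) = (1/2)(2.9412)(13.2353) = 19.4637.

19.46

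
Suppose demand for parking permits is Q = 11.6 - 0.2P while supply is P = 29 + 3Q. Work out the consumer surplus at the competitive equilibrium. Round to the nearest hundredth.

32.85

Rewriting demand in inverse form: P = 58 - 5Q.
Equilibrium: 58 - 5Q = 29 + 3Q, so Q* = 3.625 and P* = 39.875.
Consumer surplus is the triangle under demand above P*: (1/2)(3.625)(58 - 39.875) = (1/2)(3.625)(18.125) = 32.8516.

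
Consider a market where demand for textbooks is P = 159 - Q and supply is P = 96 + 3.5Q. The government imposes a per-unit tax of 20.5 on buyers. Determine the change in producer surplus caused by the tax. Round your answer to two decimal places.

-186.90

Pre-tax equilibrium: 159 - Q = 96 + 3.5Q gives Q* = 14, P* = 145.
A tax on buyers shifts demand down by 20.5: (159 - 20.5) - Q = 96 + 3.5Q, so Q_t = 9.4444. Buyers pay P_b = 149.5556; sellers receive P_s = P_b - 20.5 = 129.0556.
Producers lose the trapezoid between P_s and P* out to Q_t plus the triangle from Q_t to Q*: change in PS = 156.0957 - 343 = -186.9043.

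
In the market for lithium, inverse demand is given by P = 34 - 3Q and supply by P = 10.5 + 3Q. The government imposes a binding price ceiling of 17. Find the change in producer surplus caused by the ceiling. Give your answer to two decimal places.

Free-market equilibrium: 34 - 3Q = 10.5 + 3Q gives Q* = 3.9167, P* = 22.25.
At the ceiling price 17, quantity supplied is (17 - 10.5)/3 = 2.1667; supply is the short side, so Q = 2.1667 trades at P = 17.
PS goes from (1/2)(3.9167)(11.75) = 23.0104 to 7.0417 (computed as (17 - 10.5)(2.1667) - (1/2)(3)(2.1667)^2), a change of -15.9688.

-15.97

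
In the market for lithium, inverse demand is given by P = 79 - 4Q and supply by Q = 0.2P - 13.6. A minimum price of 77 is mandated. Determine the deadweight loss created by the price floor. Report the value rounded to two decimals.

2.35

Rewriting supply in inverse form: P = 68 + 5Q.
Without the control, 79 - 4Q = 68 + 5Q so Q* = 1.2222 and P* = 74.1111.
At the floor price 77, quantity demanded is (79 - 77)/4 = 0.5; demand is the short side, so Q = 0.5 trades at P = 77.
At Q = 0.5 the demand price is 77 and the supply price is 70.5. Deadweight loss is the triangle between the curves from 0.5 to 1.2222: (1/2)(77 - 70.5)(1.2222 - 0.5) = 2.3472.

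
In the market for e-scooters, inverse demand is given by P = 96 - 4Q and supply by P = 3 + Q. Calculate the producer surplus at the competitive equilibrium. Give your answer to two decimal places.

172.98

Set 96 - 4Q = 3 + Q, which gives 93 = 5Q, so Q* = 18.6 and P* = 96 - 4(18.6) = 21.6.
The supply curve's price intercept is 3, so PS = (1/2)(Q*)(P* - 3) = (1/2)(18.6)(18.6) = 172.98.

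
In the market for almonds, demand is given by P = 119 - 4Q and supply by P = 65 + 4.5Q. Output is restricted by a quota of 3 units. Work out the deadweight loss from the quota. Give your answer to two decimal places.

47.78

Without the quota, 119 - 4Q = 65 + 4.5Q gives Q* = 6.3529.
At Q = 3 the demand price is 119 - 4(3) = 107 and the supply price is 65 + 4.5(3) = 78.5.
Deadweight loss is the triangle between the curves from 3 to 6.3529: (1/2)(107 - 78.5)(6.3529 - 3) = 47.7794.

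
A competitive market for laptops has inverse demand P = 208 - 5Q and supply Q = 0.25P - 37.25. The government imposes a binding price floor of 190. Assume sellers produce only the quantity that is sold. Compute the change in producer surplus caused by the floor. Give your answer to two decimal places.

Rewriting supply in inverse form: P = 149 + 4Q.
Without the control, 208 - 5Q = 149 + 4Q so Q* = 6.5556 and P* = 175.2222.
At the floor price 190, quantity demanded is (208 - 190)/5 = 3.6; demand is the short side, so Q = 3.6 trades at P = 190.
PS goes from (1/2)(6.5556)(26.2222) = 85.9506 to 121.68 (computed as (190 - 149)(3.6) - (1/2)(4)(3.6)^2), a change of 35.7294.

35.73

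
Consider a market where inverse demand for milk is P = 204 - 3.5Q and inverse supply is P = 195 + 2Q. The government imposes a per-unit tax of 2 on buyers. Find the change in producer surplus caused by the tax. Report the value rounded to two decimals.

-1.06

Pre-tax equilibrium: 204 - 3.5Q = 195 + 2Q gives Q* = 1.6364, P* = 198.2727.
With the tax, buyers' net willingness to pay falls by 2: (204 - 2) - 3.5Q = 195 + 2Q, so Q_t = 1.2727. Buyers pay P_b = 199.5455; sellers receive P_s = P_b - 2 = 197.5455.
PS falls from (1/2)(1.6364)(3.2727) = 2.6777 to (1/2)(1.2727)(2.5455) = 1.6198, a change of -1.0579.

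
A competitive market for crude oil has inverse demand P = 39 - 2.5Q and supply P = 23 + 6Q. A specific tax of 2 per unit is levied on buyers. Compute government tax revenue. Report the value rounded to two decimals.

Without the tax, 39 - 2.5Q = 23 + 6Q so Q* = 1.8824 and P* = 34.2941.
With the tax, buyers' net willingness to pay falls by 2: (39 - 2) - 2.5Q = 23 + 6Q, so Q_t = 1.6471. Buyers pay P_b = 34.8824; sellers receive P_s = P_b - 2 = 32.8824.
Tax revenue = t x Q_t = 2 x 1.6471 = 3.2941.

3.29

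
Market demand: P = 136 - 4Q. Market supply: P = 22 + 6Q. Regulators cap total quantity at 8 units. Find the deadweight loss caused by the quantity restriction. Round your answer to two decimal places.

57.80

Unrestricted equilibrium: Q* = (136 - 22)/(4 + 6) = 11.4.
At Q = 8 the demand price is 136 - 4(8) = 104 and the supply price is 22 + 6(8) = 70.
DWL = (1/2)(gap between curves at 8) x (Q* - 8) = (1/2)(34)(3.4) = 57.8.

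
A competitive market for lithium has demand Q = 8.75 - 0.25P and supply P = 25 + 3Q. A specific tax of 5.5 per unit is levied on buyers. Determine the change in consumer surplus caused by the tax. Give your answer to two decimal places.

-3.26

Rewriting demand in inverse form: P = 35 - 4Q.
Without the tax, 35 - 4Q = 25 + 3Q so Q* = 1.4286 and P* = 29.2857.
A tax on buyers shifts demand down by 5.5: (35 - 5.5) - 4Q = 25 + 3Q, so Q_t = 0.6429. Buyers pay P_b = 32.4286; sellers receive P_s = P_b - 5.5 = 26.9286.
Consumers lose the trapezoid between P* and P_b out to Q_t plus the triangle from Q_t to Q*: change in CS = 0.8265 - 4.0816 = -3.2551.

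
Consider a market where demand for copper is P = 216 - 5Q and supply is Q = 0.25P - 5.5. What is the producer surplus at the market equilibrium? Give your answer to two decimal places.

929.28

Rewriting supply in inverse form: P = 22 + 4Q.
Equilibrium: 216 - 5Q = 22 + 4Q, so Q* = 21.5556 and P* = 108.2222.
The supply curve's price intercept is 22, so PS = (1/2)(Q*)(P* - 22) = (1/2)(21.5556)(86.2222) = 929.284.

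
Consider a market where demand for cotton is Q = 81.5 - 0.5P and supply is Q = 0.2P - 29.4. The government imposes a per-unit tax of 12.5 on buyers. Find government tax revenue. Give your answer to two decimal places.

6.25

Rewriting demand in inverse form: P = 163 - 2Q.
Rewriting supply in inverse form: P = 147 + 5Q.
Pre-tax equilibrium: 163 - 2Q = 147 + 5Q gives Q* = 2.2857, P* = 158.4286.
A tax on buyers shifts demand down by 12.5: (163 - 12.5) - 2Q = 147 + 5Q, so Q_t = 0.5. Buyers pay P_b = 162; sellers receive P_s = P_b - 12.5 = 149.5.
Revenue is the tax times quantity traded: 12.5 x 0.5 = 6.25.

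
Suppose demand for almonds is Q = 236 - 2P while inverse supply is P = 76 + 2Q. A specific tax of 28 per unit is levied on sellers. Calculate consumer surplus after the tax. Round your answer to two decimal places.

7.84

Rewriting demand in inverse form: P = 118 - 0.5Q.
Without the tax, 118 - 0.5Q = 76 + 2Q so Q* = 16.8 and P* = 109.6.
With the tax, sellers need 28 more per unit: 118 - 0.5Q = 76 + 2Q + 28, so Q_t = 5.6. Buyers pay P_b = 115.2; sellers receive P_s = P_b - 28 = 87.2.
Consumer surplus is the triangle under demand above P_b: (1/2)(5.6)(118 - 115.2) = 7.84.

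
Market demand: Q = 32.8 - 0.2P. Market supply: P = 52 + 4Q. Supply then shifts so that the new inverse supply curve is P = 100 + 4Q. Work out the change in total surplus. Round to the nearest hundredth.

Rewriting demand in inverse form: P = 164 - 5Q.
Initial equilibrium: Q_0 = 12.4444, P_0 = 101.7778; CS_0 = (1/2)(12.4444)(62.2222) = 387.1605, PS_0 = (1/2)(12.4444)(49.7778) = 309.7284.
New equilibrium: 164 - 5Q = 100 + 4Q gives Q_1 = 7.1111, P_1 = 128.4444; CS_1 = 126.4198, PS_1 = 101.1358.
Change in total surplus = (126.4198 + 101.1358) - (387.1605 + 309.7284) = -469.3333.

-469.33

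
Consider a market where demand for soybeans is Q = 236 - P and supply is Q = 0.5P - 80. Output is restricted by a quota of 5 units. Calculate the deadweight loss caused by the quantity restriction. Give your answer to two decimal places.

620.17

Rewriting demand in inverse form: P = 236 - Q.
Rewriting supply in inverse form: P = 160 + 2Q.
Without the quota, 236 - Q = 160 + 2Q gives Q* = 25.3333.
At Q = 5 the demand price is 236 - (5) = 231 and the supply price is 160 + 2(5) = 170.
DWL = (1/2)(gap between curves at 5) x (Q* - 5) = (1/2)(61)(20.3333) = 620.1667.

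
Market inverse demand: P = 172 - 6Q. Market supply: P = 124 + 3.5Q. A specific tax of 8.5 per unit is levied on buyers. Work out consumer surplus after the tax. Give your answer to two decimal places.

Without the tax, 172 - 6Q = 124 + 3.5Q so Q* = 5.0526 and P* = 141.6842.
A tax on buyers shifts demand down by 8.5: (172 - 8.5) - 6Q = 124 + 3.5Q, so Q_t = 4.1579. Buyers pay P_b = 147.0526; sellers receive P_s = P_b - 8.5 = 138.5526.
CS = (1/2)(Q_t)(172 - P_b) = (1/2)(4.1579)(24.9474) = 51.8643.

51.86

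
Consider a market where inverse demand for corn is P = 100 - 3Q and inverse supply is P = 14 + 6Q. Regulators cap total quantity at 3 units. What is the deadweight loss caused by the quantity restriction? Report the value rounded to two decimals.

193.39

Without the quota, 100 - 3Q = 14 + 6Q gives Q* = 9.5556.
At Q = 3 the demand price is 100 - 3(3) = 91 and the supply price is 14 + 6(3) = 32.
DWL = (1/2)(gap between curves at 3) x (Q* - 3) = (1/2)(59)(6.5556) = 193.3889.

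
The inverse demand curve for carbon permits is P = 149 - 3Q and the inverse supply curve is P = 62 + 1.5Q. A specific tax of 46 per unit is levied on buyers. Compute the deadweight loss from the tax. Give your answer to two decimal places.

Pre-tax equilibrium: 149 - 3Q = 62 + 1.5Q gives Q* = 19.3333, P* = 91.
A tax on buyers shifts demand down by 46: (149 - 46) - 3Q = 62 + 1.5Q, so Q_t = 9.1111. Buyers pay P_b = 121.6667; sellers receive P_s = P_b - 46 = 75.6667.
Deadweight loss is the triangle between the curves from Q_t to Q*: (1/2)(19.3333 - 9.1111)(46) = 235.1111.

235.11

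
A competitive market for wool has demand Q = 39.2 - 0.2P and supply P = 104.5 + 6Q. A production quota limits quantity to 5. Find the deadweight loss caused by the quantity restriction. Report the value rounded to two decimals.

Rewriting demand in inverse form: P = 196 - 5Q.
Unrestricted equilibrium: Q* = (196 - 104.5)/(5 + 6) = 8.3182.
At Q = 5 the demand price is 196 - 5(5) = 171 and the supply price is 104.5 + 6(5) = 134.5.
Deadweight loss is the triangle between the curves from 5 to 8.3182: (1/2)(171 - 134.5)(8.3182 - 5) = 60.5568.

60.56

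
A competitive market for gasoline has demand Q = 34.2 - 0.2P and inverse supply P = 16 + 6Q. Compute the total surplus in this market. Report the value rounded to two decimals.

1092.05

Rewriting demand in inverse form: P = 171 - 5Q.
Equilibrium: 171 - 5Q = 16 + 6Q, so Q* = 14.0909 and P* = 100.5455.
CS = (1/2)(14.0909)(70.4545) = 496.3843 and PS = (1/2)(14.0909)(84.5455) = 595.6612, so total surplus = 1092.0455.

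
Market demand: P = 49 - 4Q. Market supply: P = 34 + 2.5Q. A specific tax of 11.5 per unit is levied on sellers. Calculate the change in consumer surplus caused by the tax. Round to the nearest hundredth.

-10.07

Without the tax, 49 - 4Q = 34 + 2.5Q so Q* = 2.3077 and P* = 39.7692.
A tax on sellers shifts supply up by 11.5: 49 - 4Q = 34 + 2.5Q + 11.5, so Q_t = 0.5385. Buyers pay P_b = 46.8462; sellers receive P_s = P_b - 11.5 = 35.3462.
CS falls from (1/2)(2.3077)(9.2308) = 10.6509 to (1/2)(0.5385)(2.1538) = 0.5799, a change of -10.071.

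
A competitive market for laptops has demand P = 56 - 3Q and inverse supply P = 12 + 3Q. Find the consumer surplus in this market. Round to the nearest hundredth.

80.67

Set 56 - 3Q = 12 + 3Q, which gives 44 = 6Q, so Q* = 7.3333 and P* = 56 - 3(7.3333) = 34.
CS is the area between the demand curve and P* from 0 to Q*: (1/2)(7.3333)(22) = 80.6667.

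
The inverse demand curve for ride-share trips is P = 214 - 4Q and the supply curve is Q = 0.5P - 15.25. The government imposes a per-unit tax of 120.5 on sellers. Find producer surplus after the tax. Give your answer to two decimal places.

Rewriting supply in inverse form: P = 30.5 + 2Q.
Without the tax, 214 - 4Q = 30.5 + 2Q so Q* = 30.5833 and P* = 91.6667.
A tax on sellers shifts supply up by 120.5: 214 - 4Q = 30.5 + 2Q + 120.5, so Q_t = 10.5. Buyers pay P_b = 172; sellers receive P_s = P_b - 120.5 = 51.5.
Producer surplus is the triangle above supply below P_s: (1/2)(10.5)(51.5 - 30.5) = 110.25.

110.25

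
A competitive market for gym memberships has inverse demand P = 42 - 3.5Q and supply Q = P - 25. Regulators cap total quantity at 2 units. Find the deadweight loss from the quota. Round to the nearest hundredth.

Rewriting supply in inverse form: P = 25 + Q.
Without the quota, 42 - 3.5Q = 25 + Q gives Q* = 3.7778.
At Q = 2 the demand price is 42 - 3.5(2) = 35 and the supply price is 25 + (2) = 27.
DWL = (1/2)(gap between curves at 2) x (Q* - 2) = (1/2)(8)(1.7778) = 7.1111.

7.11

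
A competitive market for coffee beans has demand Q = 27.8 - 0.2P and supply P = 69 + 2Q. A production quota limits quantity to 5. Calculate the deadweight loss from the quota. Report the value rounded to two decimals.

87.50

Rewriting demand in inverse form: P = 139 - 5Q.
Without the quota, 139 - 5Q = 69 + 2Q gives Q* = 10.
At Q = 5 the demand price is 139 - 5(5) = 114 and the supply price is 69 + 2(5) = 79.
Deadweight loss is the triangle between the curves from 5 to 10: (1/2)(114 - 79)(10 - 5) = 87.5.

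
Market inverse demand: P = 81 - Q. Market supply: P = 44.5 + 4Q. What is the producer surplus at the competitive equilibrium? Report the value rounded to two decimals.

Setting demand equal to supply, 36.5 = 5Q, so Q* = 7.3 and P* = 73.7.
PS is the area between P* and the supply curve from 0 to Q*: (1/2)(7.3)(29.2) = 106.58.

106.58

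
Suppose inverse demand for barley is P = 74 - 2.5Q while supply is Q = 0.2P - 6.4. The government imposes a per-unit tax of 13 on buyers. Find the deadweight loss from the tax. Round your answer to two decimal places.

11.27

Rewriting supply in inverse form: P = 32 + 5Q.
Without the tax, 74 - 2.5Q = 32 + 5Q so Q* = 5.6 and P* = 60.
With the tax, buyers' net willingness to pay falls by 13: (74 - 13) - 2.5Q = 32 + 5Q, so Q_t = 3.8667. Buyers pay P_b = 64.3333; sellers receive P_s = P_b - 13 = 51.3333.
Deadweight loss is the triangle between the curves from Q_t to Q*: (1/2)(5.6 - 3.8667)(13) = 11.2667.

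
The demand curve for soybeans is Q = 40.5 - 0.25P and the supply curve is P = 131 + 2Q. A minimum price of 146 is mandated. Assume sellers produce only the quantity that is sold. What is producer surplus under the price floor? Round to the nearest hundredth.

44.00

Rewriting demand in inverse form: P = 162 - 4Q.
Without the control, 162 - 4Q = 131 + 2Q so Q* = 5.1667 and P* = 141.3333.
At P = 146, buyers demand (162 - 146)/4 = 4 while sellers would supply more, so the quantity traded is 4 at price 146.
The supply price at Q = 4 is 139. PS is the trapezoid between 146 and supply over [0, 4]: (1/2)[(146 - 131) + (146 - 139)](4) = 44.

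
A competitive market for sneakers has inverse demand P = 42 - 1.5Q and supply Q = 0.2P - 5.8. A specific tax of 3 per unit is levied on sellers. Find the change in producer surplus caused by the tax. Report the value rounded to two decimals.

Rewriting supply in inverse form: P = 29 + 5Q.
Pre-tax equilibrium: 42 - 1.5Q = 29 + 5Q gives Q* = 2, P* = 39.
With the tax, sellers need 3 more per unit: 42 - 1.5Q = 29 + 5Q + 3, so Q_t = 1.5385. Buyers pay P_b = 39.6923; sellers receive P_s = P_b - 3 = 36.6923.
PS falls from (1/2)(2)(10) = 10 to (1/2)(1.5385)(7.6923) = 5.9172, a change of -4.0828.

-4.08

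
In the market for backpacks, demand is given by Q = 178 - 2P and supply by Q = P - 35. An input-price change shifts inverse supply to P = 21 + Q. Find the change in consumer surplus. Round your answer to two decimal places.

Rewriting demand in inverse form: P = 89 - 0.5Q.
Rewriting supply in inverse form: P = 35 + Q.
Initial equilibrium: Q_0 = 36, P_0 = 71; CS_0 = (1/2)(36)(18) = 324, PS_0 = (1/2)(36)(36) = 648.
New equilibrium: 89 - 0.5Q = 21 + Q gives Q_1 = 45.3333, P_1 = 66.3333; CS_1 = 513.7778, PS_1 = 1027.5556.
Change in consumer surplus = 513.7778 - 324 = 189.7778.

189.78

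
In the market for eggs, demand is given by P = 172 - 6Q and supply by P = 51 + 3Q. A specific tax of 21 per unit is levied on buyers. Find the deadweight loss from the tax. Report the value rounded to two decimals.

24.50

Without the tax, 172 - 6Q = 51 + 3Q so Q* = 13.4444 and P* = 91.3333.
With the tax, buyers' net willingness to pay falls by 21: (172 - 21) - 6Q = 51 + 3Q, so Q_t = 11.1111. Buyers pay P_b = 105.3333; sellers receive P_s = P_b - 21 = 84.3333.
The welfare triangle lost has base Q* - Q_t = 2.3333 and height t = 21, so DWL = (1/2)(2.3333)(21) = 24.5.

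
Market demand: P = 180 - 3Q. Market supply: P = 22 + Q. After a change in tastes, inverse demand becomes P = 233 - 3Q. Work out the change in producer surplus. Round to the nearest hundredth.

Initial equilibrium: Q_0 = 39.5, P_0 = 61.5; CS_0 = (1/2)(39.5)(118.5) = 2340.375, PS_0 = (1/2)(39.5)(39.5) = 780.125.
New equilibrium: 233 - 3Q = 22 + Q gives Q_1 = 52.75, P_1 = 74.75; CS_1 = 4173.8438, PS_1 = 1391.2812.
Change in producer surplus = 1391.2812 - 780.125 = 611.1562.

611.16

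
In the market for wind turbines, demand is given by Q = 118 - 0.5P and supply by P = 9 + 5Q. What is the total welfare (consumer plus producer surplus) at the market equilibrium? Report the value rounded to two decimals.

Rewriting demand in inverse form: P = 236 - 2Q.
Equilibrium: 236 - 2Q = 9 + 5Q, so Q* = 32.4286 and P* = 171.1429.
CS = (1/2)(32.4286)(64.8571) = 1051.6122 and PS = (1/2)(32.4286)(162.1429) = 2629.0306, so total surplus = 3680.6429.

3680.64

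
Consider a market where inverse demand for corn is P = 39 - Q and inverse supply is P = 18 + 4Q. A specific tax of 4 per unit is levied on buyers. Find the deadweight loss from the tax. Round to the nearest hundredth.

Without the tax, 39 - Q = 18 + 4Q so Q* = 4.2 and P* = 34.8.
A tax on buyers shifts demand down by 4: (39 - 4) - Q = 18 + 4Q, so Q_t = 3.4. Buyers pay P_b = 35.6; sellers receive P_s = P_b - 4 = 31.6.
The welfare triangle lost has base Q* - Q_t = 0.8 and height t = 4, so DWL = (1/2)(0.8)(4) = 1.6.

1.60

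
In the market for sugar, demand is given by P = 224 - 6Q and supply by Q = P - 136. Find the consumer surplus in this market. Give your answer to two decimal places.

Rewriting supply in inverse form: P = 136 + Q.
Set 224 - 6Q = 136 + Q, which gives 88 = 7Q, so Q* = 12.5714 and P* = 224 - 6(12.5714) = 148.5714.
CS is the area between the demand curve and P* from 0 to Q*: (1/2)(12.5714)(75.4286) = 474.1224.

474.12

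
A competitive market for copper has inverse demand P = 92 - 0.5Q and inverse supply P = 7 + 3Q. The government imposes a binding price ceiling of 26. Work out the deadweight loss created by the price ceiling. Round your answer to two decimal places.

564.00

Free-market equilibrium: 92 - 0.5Q = 7 + 3Q gives Q* = 24.2857, P* = 79.8571.
At P = 26, sellers supply (26 - 7)/3 = 6.3333 while buyers want more, so the quantity traded is 6.3333 at price 26.
The lost-trades triangle has base Q* - 6.3333 = 17.9524 and height equal to the gap between the curves at Q = 6.3333, which is 88.8333 - 26 = 62.8333. DWL = (1/2)(17.9524)(62.8333) = 564.004.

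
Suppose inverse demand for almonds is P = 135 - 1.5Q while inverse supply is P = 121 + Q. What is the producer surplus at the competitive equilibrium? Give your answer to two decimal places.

15.68

Set 135 - 1.5Q = 121 + Q, which gives 14 = 2.5Q, so Q* = 5.6 and P* = 135 - 1.5(5.6) = 126.6.
The supply curve's price intercept is 121, so PS = (1/2)(Q*)(P* - 121) = (1/2)(5.6)(5.6) = 15.68.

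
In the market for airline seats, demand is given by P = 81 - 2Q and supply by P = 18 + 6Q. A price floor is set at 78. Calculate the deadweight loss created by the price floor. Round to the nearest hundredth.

162.56

Without the control, 81 - 2Q = 18 + 6Q so Q* = 7.875 and P* = 65.25.
At the floor price 78, quantity demanded is (81 - 78)/2 = 1.5; demand is the short side, so Q = 1.5 trades at P = 78.
The lost-trades triangle has base Q* - 1.5 = 6.375 and height equal to the gap between the curves at Q = 1.5, which is 78 - 27 = 51. DWL = (1/2)(6.375)(51) = 162.5625.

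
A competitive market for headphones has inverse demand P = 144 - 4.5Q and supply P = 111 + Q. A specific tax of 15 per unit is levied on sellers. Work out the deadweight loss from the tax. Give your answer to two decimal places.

Without the tax, 144 - 4.5Q = 111 + Q so Q* = 6 and P* = 117.
A tax on sellers shifts supply up by 15: 144 - 4.5Q = 111 + Q + 15, so Q_t = 3.2727. Buyers pay P_b = 129.2727; sellers receive P_s = P_b - 15 = 114.2727.
Deadweight loss is the triangle between the curves from Q_t to Q*: (1/2)(6 - 3.2727)(15) = 20.4545.

20.45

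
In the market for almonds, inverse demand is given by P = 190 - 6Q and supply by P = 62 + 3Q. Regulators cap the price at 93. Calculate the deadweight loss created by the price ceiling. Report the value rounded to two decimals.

Without the control, 190 - 6Q = 62 + 3Q so Q* = 14.2222 and P* = 104.6667.
At the ceiling price 93, quantity supplied is (93 - 62)/3 = 10.3333; supply is the short side, so Q = 10.3333 trades at P = 93.
The lost-trades triangle has base Q* - 10.3333 = 3.8889 and height equal to the gap between the curves at Q = 10.3333, which is 128 - 93 = 35. DWL = (1/2)(3.8889)(35) = 68.0556.

68.06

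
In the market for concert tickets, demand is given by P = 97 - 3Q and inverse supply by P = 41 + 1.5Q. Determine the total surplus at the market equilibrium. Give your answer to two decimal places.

Setting demand equal to supply, 56 = 4.5Q, so Q* = 12.4444 and P* = 59.6667.
CS = (1/2)(12.4444)(37.3333) = 232.2963 and PS = (1/2)(12.4444)(18.6667) = 116.1481, so total surplus = 348.4444.

348.44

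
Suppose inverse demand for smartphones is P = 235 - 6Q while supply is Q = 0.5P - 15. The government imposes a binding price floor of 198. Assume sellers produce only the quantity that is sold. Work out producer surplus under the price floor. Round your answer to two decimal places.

Rewriting supply in inverse form: P = 30 + 2Q.
Free-market equilibrium: 235 - 6Q = 30 + 2Q gives Q* = 25.625, P* = 81.25.
At the floor price 198, quantity demanded is (235 - 198)/6 = 6.1667; demand is the short side, so Q = 6.1667 trades at P = 198.
The supply price at Q = 6.1667 is 42.3333. PS is the trapezoid between 198 and supply over [0, 6.1667]: (1/2)[(198 - 30) + (198 - 42.3333)](6.1667) = 997.9722.

997.97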